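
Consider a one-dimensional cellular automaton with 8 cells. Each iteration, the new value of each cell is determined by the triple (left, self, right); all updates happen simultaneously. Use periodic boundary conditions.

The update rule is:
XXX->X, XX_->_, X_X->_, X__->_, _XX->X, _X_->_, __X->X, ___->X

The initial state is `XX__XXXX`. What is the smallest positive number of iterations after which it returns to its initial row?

8

iteration 1: X__XXXXX
iteration 2: __XXXXXX
iteration 3: _XXXXXX_
iteration 4: XXXXXX__
iteration 5: XXXXX__X
iteration 6: XXXX__XX
iteration 7: XXX__XXX
iteration 8: XX__XXXX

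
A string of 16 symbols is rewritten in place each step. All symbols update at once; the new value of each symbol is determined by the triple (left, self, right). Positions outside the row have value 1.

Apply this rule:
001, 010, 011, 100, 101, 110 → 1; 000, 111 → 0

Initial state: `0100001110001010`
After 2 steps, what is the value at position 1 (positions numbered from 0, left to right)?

0

1110011011011111
0011111111110000
position 1 holds 0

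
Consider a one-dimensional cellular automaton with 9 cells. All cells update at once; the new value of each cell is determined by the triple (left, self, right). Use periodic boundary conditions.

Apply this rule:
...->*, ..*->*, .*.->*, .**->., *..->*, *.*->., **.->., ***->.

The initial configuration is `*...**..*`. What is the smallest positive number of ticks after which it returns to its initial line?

tick 1: .***..**.
tick 2: *...**..*

2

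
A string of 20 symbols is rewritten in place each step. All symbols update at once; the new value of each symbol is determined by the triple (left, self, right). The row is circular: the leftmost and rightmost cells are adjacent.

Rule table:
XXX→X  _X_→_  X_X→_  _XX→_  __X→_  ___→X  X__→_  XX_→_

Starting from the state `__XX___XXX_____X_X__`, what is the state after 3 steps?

step 1: X____X__X__XXX_____X
step 2: __XX________X__XXX__
step 3: X____XXXXXX_____X__X

X____XXXXXX_____X__X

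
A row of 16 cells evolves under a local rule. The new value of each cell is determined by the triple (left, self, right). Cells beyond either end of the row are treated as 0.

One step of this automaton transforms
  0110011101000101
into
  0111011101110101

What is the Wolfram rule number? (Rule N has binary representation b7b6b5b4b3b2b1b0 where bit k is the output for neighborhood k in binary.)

position 6: 111 → 1  (bit 7 = 1)
position 2: 110 → 1  (bit 6 = 1)
position 8: 101 → 0  (bit 5 = 0)
position 3: 100 → 1  (bit 4 = 1)
position 1: 011 → 1  (bit 3 = 1)
position 9: 010 → 1  (bit 2 = 1)
position 0: 001 → 0  (bit 1 = 0)
position 11: 000 → 1  (bit 0 = 1)
bits b7..b0 = 11011101 = 221

221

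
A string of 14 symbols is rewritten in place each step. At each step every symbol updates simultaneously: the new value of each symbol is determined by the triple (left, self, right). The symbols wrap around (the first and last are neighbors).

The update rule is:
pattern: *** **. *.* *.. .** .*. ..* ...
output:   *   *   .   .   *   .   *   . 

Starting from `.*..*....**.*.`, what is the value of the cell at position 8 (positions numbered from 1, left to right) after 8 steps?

*

*..*....***...
..*....****..*
.*....*****.*.
*....******...
....*******..*
...********.*.
..*********...
.**********...
position 8 holds *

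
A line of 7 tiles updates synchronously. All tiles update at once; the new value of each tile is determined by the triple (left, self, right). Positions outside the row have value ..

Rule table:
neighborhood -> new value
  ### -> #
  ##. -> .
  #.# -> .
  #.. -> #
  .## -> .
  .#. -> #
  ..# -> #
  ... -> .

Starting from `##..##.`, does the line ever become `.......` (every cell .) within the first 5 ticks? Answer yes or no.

..##..#
.#..###
####.#.
.##..##
#..##..
tick 5 is #..##.., still not uniform .

no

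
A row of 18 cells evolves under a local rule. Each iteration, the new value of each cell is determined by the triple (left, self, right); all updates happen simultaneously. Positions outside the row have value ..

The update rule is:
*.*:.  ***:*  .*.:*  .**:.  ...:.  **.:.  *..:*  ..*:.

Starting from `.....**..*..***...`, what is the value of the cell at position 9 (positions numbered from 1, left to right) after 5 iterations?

.......*.**..*.*..
.......*...*.*.**.
.......**..*.*...*
.........*.*.**..*
.........*.*...*.*
position 9 holds .

.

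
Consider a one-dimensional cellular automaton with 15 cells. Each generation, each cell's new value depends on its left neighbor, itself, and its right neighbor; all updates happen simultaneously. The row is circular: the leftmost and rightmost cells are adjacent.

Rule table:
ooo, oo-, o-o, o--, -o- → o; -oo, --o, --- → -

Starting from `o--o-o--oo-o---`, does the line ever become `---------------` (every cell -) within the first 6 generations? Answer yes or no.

no

generation 1: oo-oooo--oooo--
generation 2: -oo-oooo--oooo-
generation 3: --oo-oooo--oooo
generation 4: o--oo-oooo--ooo
generation 5: oo--oo-oooo--oo
generation 6: ooo--oo-oooo--o
generation 6 is ooo--oo-oooo--o, still not uniform -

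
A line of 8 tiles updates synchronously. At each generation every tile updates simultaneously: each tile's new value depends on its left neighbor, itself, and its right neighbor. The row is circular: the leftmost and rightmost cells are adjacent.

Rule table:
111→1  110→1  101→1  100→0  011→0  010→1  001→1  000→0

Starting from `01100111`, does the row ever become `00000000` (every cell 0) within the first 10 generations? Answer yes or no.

10101011
11111101
11111110
01111111
10111111
11011111
11101111
11110111
11111011
11111101
generation 10 is 11111101, still not uniform 0

no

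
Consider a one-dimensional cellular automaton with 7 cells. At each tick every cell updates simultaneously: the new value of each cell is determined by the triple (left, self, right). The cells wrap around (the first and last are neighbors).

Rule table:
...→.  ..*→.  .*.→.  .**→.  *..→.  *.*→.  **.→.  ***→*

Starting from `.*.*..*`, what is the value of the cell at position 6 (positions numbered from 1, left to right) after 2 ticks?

tick 1: .......
tick 2: .......
position 6 holds .

.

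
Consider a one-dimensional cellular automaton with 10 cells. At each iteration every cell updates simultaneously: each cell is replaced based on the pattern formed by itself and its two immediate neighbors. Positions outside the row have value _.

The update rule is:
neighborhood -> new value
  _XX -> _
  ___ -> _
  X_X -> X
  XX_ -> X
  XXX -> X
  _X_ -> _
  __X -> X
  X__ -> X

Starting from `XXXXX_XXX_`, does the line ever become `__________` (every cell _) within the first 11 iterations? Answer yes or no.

no

iteration 1: _XXXXX_XXX
iteration 2: X_XXXXX_XX
iteration 3: _X_XXXXX_X
iteration 4: X_X_XXXXX_
iteration 5: _X_X_XXXXX
iteration 6: X_X_X_XXXX
iteration 7: _X_X_X_XXX
iteration 8: X_X_X_X_XX
iteration 9: _X_X_X_X_X
iteration 10: X_X_X_X_X_
iteration 11: _X_X_X_X_X
iteration 11 is _X_X_X_X_X, still not uniform _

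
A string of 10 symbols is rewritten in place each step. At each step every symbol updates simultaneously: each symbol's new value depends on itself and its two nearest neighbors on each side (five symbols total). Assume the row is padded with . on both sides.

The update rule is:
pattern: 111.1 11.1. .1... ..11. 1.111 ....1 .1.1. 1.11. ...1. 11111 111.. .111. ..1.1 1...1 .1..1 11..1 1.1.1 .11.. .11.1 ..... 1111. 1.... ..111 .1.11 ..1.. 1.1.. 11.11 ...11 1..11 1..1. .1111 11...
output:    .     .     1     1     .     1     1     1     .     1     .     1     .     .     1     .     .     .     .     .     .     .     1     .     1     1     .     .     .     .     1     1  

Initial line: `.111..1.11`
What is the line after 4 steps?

1.11.1..11

step 1: .11.....1.
step 2: .1.1..1.11
step 3: ..111...1.
step 4: 1.11.1..11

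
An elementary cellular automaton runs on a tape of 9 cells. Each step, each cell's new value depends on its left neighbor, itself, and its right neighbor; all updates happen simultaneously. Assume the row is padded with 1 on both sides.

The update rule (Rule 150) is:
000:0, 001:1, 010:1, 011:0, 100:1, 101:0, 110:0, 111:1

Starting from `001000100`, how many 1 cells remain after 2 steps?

step 1: 111101111
step 2: 111000111
count of 1: 6

6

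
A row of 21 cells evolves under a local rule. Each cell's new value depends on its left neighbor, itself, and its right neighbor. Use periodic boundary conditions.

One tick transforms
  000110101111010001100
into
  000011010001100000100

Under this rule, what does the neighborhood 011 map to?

0

At position 3 the neighborhood is 011; the next row has 0 there.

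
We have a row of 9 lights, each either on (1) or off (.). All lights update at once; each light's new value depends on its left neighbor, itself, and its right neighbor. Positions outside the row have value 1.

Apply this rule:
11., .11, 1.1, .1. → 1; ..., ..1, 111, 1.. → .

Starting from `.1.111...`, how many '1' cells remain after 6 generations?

1111.1...
...111...
...1.1...
...111...  (repeats generation 2; period 2)
generation 6: ...111...
count of 1: 3

3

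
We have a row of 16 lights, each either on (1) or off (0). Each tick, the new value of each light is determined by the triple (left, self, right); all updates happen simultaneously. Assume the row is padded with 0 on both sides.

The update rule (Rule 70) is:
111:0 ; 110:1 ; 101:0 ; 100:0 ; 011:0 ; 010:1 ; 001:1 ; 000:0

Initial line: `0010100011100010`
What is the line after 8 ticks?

0110100100100110
1010101101101010
1010100100101010
1010101101101010  (repeats tick 2; period 2)
tick 8: 1010101101101010

1010101101101010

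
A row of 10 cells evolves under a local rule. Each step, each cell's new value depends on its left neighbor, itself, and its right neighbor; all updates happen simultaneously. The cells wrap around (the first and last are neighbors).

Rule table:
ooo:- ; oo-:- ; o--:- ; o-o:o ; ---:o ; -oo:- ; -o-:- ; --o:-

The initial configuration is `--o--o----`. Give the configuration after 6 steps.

o------ooo
--oooo----
o------ooo  (repeats step 1; period 2)
step 6: --oooo----

--oooo----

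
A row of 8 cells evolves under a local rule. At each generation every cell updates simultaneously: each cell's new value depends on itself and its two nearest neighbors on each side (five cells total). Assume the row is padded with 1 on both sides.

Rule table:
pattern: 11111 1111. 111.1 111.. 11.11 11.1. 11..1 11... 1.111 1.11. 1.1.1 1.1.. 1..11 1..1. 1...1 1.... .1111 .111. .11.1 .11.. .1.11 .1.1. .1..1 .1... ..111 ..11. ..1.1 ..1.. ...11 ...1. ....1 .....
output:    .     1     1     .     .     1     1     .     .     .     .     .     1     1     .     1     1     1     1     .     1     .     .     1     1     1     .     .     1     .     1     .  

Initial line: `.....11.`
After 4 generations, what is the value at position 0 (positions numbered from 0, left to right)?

1

generation 1: .1.1111.
generation 2: 1.1.111.
generation 3: 11.1.11.
generation 4: 111.1.1.
position 0 holds 1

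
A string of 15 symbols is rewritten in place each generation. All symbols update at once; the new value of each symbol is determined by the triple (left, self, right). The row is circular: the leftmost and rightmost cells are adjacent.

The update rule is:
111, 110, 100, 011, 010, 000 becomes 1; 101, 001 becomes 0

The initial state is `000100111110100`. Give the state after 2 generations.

110110111110111

110110111110111
110110111110111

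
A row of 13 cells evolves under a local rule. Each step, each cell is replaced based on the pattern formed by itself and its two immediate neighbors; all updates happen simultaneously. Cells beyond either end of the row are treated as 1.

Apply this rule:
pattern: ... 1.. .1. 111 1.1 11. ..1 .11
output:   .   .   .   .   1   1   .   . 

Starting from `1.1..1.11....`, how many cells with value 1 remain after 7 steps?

1

11....1.1....
.1.....1.....
1............
1............  (fixed point — unchanged through step 7)
count of 1: 1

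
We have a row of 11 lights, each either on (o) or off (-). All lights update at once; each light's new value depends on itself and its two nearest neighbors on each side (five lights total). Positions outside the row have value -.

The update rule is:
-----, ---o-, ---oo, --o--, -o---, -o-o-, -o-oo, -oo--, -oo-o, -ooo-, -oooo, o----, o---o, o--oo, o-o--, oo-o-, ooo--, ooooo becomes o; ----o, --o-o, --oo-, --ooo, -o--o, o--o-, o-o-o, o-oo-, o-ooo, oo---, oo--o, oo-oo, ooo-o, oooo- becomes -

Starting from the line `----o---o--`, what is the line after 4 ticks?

oo-oooooooo
-o--ooooo-o
oo-o-oo--oo
-oo-o-o-o-o

-oo-o-o-o-o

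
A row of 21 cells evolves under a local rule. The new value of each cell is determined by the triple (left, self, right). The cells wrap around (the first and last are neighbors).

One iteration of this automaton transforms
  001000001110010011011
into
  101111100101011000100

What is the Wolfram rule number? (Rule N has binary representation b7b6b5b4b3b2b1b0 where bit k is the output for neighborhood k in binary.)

181

position 9: 111 → 1  (bit 7 = 1)
position 10: 110 → 0  (bit 6 = 0)
position 18: 101 → 1  (bit 5 = 1)
position 0: 100 → 1  (bit 4 = 1)
position 8: 011 → 0  (bit 3 = 0)
position 2: 010 → 1  (bit 2 = 1)
position 1: 001 → 0  (bit 1 = 0)
position 4: 000 → 1  (bit 0 = 1)
bits b7..b0 = 10110101 = 181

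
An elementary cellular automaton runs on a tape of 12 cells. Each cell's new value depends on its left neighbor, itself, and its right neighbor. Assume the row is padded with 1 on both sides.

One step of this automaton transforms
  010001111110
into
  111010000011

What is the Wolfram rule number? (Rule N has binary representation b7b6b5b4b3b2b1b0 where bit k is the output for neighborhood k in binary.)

118

position 6: 111 → 0  (bit 7 = 0)
position 10: 110 → 1  (bit 6 = 1)
position 0: 101 → 1  (bit 5 = 1)
position 2: 100 → 1  (bit 4 = 1)
position 5: 011 → 0  (bit 3 = 0)
position 1: 010 → 1  (bit 2 = 1)
position 4: 001 → 1  (bit 1 = 1)
position 3: 000 → 0  (bit 0 = 0)
bits b7..b0 = 01110110 = 118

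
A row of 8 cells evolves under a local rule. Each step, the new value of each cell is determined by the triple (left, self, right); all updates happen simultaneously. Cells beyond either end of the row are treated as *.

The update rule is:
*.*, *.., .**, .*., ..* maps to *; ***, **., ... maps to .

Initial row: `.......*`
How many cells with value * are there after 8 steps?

4

*.....**
.*...**.
***.**.*
...**.**
*.**.**.
.**.**.*
**.**.**
..**.**.
count of *: 4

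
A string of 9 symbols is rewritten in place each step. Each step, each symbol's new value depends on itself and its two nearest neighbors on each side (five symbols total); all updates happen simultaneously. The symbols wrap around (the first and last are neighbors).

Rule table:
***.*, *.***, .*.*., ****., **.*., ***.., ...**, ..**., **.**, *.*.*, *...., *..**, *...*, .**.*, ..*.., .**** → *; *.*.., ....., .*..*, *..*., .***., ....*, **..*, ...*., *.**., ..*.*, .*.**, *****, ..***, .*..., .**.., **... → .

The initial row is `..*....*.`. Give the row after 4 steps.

step 1: *.*.*..*.
step 2: ****....*
step 3: *.**.*.*.
step 4: *..******

*..******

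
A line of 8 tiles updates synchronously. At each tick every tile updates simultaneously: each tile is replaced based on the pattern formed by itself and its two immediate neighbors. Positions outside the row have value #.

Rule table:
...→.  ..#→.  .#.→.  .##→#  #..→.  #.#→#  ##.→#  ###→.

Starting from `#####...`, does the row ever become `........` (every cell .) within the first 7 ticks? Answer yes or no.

yes

....#...
........
all cells are . at tick 2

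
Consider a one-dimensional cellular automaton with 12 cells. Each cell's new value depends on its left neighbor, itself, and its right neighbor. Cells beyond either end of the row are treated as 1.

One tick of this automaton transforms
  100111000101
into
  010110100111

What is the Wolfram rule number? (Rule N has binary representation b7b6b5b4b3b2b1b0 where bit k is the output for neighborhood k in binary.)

188

position 4: 111 → 1  (bit 7 = 1)
position 0: 110 → 0  (bit 6 = 0)
position 10: 101 → 1  (bit 5 = 1)
position 1: 100 → 1  (bit 4 = 1)
position 3: 011 → 1  (bit 3 = 1)
position 9: 010 → 1  (bit 2 = 1)
position 2: 001 → 0  (bit 1 = 0)
position 7: 000 → 0  (bit 0 = 0)
bits b7..b0 = 10111100 = 188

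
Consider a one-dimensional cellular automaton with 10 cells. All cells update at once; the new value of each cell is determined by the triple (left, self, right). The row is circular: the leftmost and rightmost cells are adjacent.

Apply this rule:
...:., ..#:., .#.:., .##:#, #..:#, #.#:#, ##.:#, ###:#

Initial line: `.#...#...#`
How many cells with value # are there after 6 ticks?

#.#...#...
.#.#...#..
..#.#...#.
...#.#...#
#...#.#...
.#...#.#..
count of #: 3

3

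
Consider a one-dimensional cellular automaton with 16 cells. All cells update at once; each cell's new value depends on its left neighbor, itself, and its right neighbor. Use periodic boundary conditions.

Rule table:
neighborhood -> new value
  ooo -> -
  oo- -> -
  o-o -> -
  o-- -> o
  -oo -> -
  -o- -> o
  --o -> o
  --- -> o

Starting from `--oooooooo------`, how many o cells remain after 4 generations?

oo--------oooooo
--oooooooo------  (repeats generation 0; period 2)
generation 4: --oooooooo------
count of o: 8

8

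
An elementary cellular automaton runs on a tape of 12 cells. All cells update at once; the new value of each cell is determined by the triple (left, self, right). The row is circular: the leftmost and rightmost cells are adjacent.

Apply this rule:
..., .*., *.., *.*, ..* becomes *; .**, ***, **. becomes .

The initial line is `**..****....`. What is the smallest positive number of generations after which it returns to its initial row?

..**....****
**..****....

2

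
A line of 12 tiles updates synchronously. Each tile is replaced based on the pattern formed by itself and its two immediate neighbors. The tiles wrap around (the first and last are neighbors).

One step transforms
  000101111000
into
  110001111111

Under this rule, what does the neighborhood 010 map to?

At position 3 the neighborhood is 010; the next row has 0 there.

0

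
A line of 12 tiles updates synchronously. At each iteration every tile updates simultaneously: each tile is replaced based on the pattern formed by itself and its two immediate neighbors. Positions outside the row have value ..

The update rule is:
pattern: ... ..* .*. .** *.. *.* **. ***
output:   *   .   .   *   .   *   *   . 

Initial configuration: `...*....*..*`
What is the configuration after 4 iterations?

*.***...*...

**...**.....
**.*.**.****
***.*****..*
*.***...*...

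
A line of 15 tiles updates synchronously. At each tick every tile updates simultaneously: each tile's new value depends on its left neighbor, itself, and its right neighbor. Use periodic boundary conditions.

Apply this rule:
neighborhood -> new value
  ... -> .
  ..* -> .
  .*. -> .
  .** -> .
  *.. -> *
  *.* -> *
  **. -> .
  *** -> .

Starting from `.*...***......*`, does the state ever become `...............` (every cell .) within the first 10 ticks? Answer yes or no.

no

*.*.....*......
.*.*.....*.....
..*.*.....*....
...*.*.....*...
....*.*.....*..
.....*.*.....*.
......*.*.....*
*......*.*.....
.*......*.*....
..*......*.*...
tick 10 is ..*......*.*..., still not uniform .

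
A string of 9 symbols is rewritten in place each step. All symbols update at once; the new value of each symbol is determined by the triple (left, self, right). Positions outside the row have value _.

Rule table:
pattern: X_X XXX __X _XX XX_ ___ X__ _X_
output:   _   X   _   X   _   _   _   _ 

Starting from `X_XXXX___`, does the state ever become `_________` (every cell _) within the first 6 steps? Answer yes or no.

yes

__XXX____
__XX_____
__X______
_________
all cells are _ at step 4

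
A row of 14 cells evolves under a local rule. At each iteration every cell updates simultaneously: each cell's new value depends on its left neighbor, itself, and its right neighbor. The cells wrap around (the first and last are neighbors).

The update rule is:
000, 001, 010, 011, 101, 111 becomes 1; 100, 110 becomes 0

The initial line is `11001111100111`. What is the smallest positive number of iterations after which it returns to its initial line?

10011111001111
00111110011111
01111100111110
11111001111100
11110011111001
11100111110011
11001111100111

7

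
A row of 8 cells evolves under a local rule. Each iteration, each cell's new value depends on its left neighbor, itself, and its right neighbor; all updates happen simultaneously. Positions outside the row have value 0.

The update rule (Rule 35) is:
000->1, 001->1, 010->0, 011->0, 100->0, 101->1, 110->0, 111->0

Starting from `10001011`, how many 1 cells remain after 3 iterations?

2

iteration 1: 00110100
iteration 2: 11001001
iteration 3: 00010010
count of 1: 2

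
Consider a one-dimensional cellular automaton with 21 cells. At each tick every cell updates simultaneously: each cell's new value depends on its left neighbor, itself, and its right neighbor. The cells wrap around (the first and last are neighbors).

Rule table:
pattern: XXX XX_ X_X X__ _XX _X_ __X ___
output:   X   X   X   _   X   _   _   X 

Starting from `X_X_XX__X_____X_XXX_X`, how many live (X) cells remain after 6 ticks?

19

tick 1: XX_XXX____XXX__XXXXXX
tick 2: XXXXXX_XX_XXX__XXXXXX
tick 3: XXXXXXXXXXXXX__XXXXXX
tick 4: XXXXXXXXXXXXX__XXXXXX  (fixed point — unchanged through tick 6)
count of X: 19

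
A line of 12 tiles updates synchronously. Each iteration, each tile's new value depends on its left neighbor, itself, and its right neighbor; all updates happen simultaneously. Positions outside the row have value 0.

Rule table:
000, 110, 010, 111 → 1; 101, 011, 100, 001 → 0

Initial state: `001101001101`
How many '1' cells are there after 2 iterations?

100101000101
100101010101
count of 1: 6

6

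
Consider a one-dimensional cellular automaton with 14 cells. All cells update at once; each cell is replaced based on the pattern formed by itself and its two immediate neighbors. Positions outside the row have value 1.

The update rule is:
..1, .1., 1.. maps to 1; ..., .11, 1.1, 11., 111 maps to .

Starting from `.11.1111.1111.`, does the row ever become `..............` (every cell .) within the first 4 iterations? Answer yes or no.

..............
all cells are . at iteration 1

yes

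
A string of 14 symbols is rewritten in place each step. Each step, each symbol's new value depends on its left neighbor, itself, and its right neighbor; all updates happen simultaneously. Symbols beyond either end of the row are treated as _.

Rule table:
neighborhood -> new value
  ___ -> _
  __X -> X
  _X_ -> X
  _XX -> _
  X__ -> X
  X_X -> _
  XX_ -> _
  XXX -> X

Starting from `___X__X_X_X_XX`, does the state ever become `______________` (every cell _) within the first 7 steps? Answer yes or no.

no

step 1: __XXXXX_X_X___
step 2: _X_XXX__X_XX__
step 3: XX__X_XXX___X_
step 4: __XXX__X_X_XXX
step 5: _X_X_XXX_X__X_
step 6: XX_X__X__XXXXX
step 7: ___XXXXXX_XXX_
step 7 is ___XXXXXX_XXX_, still not uniform _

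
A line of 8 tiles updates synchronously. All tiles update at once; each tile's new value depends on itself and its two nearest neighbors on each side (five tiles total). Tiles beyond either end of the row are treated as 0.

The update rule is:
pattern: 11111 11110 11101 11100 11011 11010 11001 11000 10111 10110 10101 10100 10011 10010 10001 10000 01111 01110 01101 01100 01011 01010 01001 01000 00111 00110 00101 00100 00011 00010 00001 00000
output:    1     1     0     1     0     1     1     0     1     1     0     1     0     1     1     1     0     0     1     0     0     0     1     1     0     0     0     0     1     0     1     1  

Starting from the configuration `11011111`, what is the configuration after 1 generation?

01010111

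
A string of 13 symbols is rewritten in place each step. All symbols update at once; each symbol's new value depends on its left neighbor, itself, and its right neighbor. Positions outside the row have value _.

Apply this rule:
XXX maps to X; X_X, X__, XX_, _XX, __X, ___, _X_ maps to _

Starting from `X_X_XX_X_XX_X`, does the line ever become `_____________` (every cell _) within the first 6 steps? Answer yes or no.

yes

_____________
all cells are _ at step 1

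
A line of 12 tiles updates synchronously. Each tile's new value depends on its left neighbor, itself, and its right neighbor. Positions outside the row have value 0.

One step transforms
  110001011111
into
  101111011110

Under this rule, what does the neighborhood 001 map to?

At position 4 the neighborhood is 001; the next row has 1 there.

1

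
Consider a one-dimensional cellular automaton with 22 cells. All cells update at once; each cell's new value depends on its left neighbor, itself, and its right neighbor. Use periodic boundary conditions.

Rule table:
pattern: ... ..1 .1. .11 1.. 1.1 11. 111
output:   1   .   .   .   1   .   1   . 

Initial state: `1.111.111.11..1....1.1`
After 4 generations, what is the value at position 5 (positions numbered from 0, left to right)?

.

1...1...1..11..111....
.11..11..1..11...1111.
..11..11..1..111....11
1..11..11..1...1111..1
position 5 holds .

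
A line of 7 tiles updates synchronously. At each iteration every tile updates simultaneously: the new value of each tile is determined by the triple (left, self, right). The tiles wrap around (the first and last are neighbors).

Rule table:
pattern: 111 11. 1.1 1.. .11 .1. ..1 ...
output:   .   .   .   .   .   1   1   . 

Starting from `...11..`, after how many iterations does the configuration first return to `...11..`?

14

..1....
.11....
1......
1.....1
.....1.
....11.
...1...
..11...
.1.....
11.....
......1
.....11
....1..
...11..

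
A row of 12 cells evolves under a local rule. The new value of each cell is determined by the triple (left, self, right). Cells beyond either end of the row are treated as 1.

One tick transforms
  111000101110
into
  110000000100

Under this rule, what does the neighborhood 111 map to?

At position 0 the neighborhood is 111; the next row has 1 there.

1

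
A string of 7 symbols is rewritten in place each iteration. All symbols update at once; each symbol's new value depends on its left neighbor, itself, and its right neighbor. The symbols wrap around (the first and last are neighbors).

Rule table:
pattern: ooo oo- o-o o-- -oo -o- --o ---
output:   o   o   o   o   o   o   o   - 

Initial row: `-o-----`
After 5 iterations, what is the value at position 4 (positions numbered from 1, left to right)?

o

iteration 1: ooo----
iteration 2: oooo--o
iteration 3: ooooooo
iteration 4: ooooooo  (fixed point — unchanged through iteration 5)
position 4 holds o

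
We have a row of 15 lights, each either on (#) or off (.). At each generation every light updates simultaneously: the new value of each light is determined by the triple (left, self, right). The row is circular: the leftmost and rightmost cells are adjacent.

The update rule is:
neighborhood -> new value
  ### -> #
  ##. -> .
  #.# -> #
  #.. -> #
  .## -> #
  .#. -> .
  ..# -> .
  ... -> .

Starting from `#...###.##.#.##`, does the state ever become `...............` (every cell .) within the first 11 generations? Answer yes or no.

.#..##.##.#.###
#.#.#.##.#.###.
.#.#.##.#.###.#
#.#.##.#.###.#.
.#.##.#.###.#.#
#.##.#.###.#.#.
.##.#.###.#.#.#
##.#.###.#.#.#.
#.#.###.#.#.#.#
.#.###.#.#.#.##
#.###.#.#.#.##.
generation 11 is #.###.#.#.#.##., still not uniform .

no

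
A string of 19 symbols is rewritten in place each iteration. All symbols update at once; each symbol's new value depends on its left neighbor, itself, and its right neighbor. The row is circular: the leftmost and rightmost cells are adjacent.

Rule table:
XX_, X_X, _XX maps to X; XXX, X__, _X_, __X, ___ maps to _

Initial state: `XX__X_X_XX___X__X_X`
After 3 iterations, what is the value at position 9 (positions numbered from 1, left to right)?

_X___X_XXX_______XX
X_____XX_X_______XX
X_____XXX________X_
position 9 holds X

X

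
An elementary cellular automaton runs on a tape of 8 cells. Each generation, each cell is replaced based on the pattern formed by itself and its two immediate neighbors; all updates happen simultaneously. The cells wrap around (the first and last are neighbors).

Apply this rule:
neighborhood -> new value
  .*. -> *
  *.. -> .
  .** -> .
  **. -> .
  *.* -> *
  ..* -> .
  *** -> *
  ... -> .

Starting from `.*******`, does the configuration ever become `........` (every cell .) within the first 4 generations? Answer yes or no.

no

*.*****.
**.***.*
*.*.*.*.
********
generation 4 is ********, still not uniform .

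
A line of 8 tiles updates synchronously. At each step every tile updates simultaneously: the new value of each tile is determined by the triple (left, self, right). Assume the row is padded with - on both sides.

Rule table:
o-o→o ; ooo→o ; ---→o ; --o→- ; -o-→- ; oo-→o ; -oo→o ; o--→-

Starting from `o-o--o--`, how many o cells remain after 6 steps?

7

-o-----o
---ooo--
oo-ooo-o
ooooooo-
ooooooo-  (fixed point — unchanged through step 6)
count of o: 7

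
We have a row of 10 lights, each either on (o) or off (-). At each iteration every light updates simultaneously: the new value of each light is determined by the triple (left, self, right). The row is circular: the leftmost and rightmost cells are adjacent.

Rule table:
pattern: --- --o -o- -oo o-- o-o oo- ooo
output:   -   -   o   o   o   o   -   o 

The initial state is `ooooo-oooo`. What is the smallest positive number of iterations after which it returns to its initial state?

iteration 1: oooo-ooooo
iteration 2: ooo-oooooo
iteration 3: oo-ooooooo
iteration 4: o-oooooooo
iteration 5: -ooooooooo
iteration 6: ooooooooo-
iteration 7: oooooooo-o
iteration 8: ooooooo-oo
iteration 9: oooooo-ooo
iteration 10: ooooo-oooo

10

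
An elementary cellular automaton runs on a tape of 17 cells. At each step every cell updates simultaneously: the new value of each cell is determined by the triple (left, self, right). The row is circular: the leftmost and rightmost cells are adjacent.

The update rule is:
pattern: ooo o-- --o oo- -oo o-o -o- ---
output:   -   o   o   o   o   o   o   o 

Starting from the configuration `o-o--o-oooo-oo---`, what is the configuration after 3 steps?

oooooooo--ooooooo
-------oooo------
oooooooo--ooooooo

oooooooo--ooooooo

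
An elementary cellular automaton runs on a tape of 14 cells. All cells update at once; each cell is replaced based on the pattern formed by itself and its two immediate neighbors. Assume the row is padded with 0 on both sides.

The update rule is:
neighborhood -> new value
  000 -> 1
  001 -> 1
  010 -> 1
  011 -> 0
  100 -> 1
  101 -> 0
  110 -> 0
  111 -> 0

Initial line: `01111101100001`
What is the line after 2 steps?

10000000011111
11111111100000

11111111100000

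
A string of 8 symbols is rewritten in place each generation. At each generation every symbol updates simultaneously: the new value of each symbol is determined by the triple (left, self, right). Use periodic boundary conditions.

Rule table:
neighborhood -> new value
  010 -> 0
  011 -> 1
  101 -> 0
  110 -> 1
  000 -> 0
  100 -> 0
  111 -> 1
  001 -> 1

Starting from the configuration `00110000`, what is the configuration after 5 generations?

11110111

01110000
11110000
11110001
11110011
11110111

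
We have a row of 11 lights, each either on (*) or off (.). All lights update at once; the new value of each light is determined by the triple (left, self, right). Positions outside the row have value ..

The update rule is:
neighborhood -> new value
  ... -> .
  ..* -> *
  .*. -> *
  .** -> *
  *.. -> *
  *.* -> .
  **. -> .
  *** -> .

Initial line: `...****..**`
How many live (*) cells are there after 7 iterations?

5

..**...***.
.**.*.**..*
**..*.*.***
*.***.*.*..
*.*...*.**.
*.**.**.*.*
*.*..*..*.*
count of *: 5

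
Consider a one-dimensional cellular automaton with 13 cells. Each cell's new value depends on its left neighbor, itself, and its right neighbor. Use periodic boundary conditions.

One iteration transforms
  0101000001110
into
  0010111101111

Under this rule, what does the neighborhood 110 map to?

1

At position 11 the neighborhood is 110; the next row has 1 there.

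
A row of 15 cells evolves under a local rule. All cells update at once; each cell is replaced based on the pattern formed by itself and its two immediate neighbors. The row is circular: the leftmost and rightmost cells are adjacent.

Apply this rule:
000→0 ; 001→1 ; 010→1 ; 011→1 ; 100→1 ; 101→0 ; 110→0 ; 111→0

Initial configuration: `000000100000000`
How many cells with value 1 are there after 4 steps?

step 1: 000001110000000
step 2: 000011001000000
step 3: 000110111100000
step 4: 001100100010000
count of 1: 4

4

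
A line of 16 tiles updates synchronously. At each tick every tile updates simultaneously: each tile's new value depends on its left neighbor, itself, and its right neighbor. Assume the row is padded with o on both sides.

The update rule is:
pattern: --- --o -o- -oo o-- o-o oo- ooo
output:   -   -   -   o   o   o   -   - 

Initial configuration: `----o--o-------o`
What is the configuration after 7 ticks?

o-o-o-o----o--oo

tick 1: o----o--o------o
tick 2: -o----o--o-----o
tick 3: o-o----o--o----o
tick 4: -o-o----o--o---o
tick 5: o-o-o----o--o--o
tick 6: -o-o-o----o--o-o
tick 7: o-o-o-o----o--oo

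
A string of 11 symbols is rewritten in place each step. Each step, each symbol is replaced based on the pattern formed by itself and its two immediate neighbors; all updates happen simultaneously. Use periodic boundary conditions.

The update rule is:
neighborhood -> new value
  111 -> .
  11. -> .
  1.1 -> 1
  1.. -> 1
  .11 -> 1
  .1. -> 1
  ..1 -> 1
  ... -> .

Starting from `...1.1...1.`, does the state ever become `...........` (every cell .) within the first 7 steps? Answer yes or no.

..11111.111
111....11..
1..1..11.11
.111111.11.
11.....11.1
..1...11.11
1111.11.11.
step 7 is 1111.11.11., still not uniform .

no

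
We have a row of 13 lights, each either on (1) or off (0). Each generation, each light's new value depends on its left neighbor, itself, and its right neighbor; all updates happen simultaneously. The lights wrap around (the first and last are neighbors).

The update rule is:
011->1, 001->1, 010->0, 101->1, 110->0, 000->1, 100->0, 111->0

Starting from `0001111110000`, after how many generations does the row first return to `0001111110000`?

1111000000111
0000011111100
1111110000001
0000000111111
0111111100000
1100000001111
0001111111000
1111000000011
0000011111110
1111110000000
1000000111111
0011111100000
1110000001111
0000111111000
1111100000011
0000001111110
1111111000000
1000000011111
0011111110000
1110000000111
0000111111100
1111100000001
0000001111111
0111111000000
1100000011111
0001111110000

26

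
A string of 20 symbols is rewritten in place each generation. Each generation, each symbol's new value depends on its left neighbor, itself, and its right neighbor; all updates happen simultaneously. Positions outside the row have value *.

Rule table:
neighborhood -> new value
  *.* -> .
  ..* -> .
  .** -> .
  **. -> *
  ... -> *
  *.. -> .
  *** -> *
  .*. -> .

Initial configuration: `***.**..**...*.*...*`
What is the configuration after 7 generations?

***..*****.***..***.

generation 1: ***..*...*.*.....*..
generation 2: ***....*.....***....
generation 3: ***.**...***..**.**.
generation 4: ***..*.*..**...*..*.
generation 5: ***........*.*......
generation 6: ***.******.....****.
generation 7: ***..*****.***..***.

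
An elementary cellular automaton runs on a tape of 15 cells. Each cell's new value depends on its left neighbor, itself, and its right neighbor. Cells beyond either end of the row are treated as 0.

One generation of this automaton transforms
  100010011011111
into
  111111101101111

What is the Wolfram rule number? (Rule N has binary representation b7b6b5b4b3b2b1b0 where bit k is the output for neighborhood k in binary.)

247

position 11: 111 → 1  (bit 7 = 1)
position 8: 110 → 1  (bit 6 = 1)
position 9: 101 → 1  (bit 5 = 1)
position 1: 100 → 1  (bit 4 = 1)
position 7: 011 → 0  (bit 3 = 0)
position 0: 010 → 1  (bit 2 = 1)
position 3: 001 → 1  (bit 1 = 1)
position 2: 000 → 1  (bit 0 = 1)
bits b7..b0 = 11110111 = 247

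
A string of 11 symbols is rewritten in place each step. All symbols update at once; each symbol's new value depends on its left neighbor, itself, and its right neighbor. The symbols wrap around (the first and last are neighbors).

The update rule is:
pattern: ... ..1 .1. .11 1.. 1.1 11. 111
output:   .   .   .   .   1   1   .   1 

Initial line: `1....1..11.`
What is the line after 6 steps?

1...1.1....

step 1: .1....1...1
step 2: 1.1....1...
step 3: .1.1....1..
step 4: ..1.1....1.
step 5: ...1.1....1
step 6: 1...1.1....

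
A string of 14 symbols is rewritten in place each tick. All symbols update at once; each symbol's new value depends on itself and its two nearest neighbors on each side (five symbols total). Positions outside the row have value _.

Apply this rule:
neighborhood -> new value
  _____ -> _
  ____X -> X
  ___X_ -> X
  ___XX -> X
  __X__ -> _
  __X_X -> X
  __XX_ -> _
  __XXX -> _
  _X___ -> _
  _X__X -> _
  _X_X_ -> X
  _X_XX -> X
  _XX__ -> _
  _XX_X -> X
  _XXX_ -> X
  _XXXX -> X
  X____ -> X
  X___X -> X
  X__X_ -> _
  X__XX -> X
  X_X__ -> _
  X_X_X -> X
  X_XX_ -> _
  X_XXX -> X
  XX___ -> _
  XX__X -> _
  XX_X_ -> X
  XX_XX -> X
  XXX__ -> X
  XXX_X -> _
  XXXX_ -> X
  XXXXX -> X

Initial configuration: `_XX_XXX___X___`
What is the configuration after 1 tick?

X_XXXXX_XX__X_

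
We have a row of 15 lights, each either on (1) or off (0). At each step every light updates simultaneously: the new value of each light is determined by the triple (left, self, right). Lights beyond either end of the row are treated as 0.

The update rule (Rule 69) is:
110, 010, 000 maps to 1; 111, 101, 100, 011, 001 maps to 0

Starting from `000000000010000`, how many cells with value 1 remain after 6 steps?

111111111010111
000000001010001
111111101010101
000000101010101
111110101010101
000010101010101
count of 1: 6

6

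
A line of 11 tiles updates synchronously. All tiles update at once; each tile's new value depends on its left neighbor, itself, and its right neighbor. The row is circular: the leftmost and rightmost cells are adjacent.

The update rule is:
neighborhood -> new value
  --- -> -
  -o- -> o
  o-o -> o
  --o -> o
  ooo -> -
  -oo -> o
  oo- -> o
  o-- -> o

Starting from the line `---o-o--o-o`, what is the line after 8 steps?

ooooo----oo

o-ooooooooo
ooo--------
o-oo------o
ooooo----oo
----oo--oo-
---oooooooo
o-oo------o  (repeats step 3; period 4)
step 8: ooooo----oo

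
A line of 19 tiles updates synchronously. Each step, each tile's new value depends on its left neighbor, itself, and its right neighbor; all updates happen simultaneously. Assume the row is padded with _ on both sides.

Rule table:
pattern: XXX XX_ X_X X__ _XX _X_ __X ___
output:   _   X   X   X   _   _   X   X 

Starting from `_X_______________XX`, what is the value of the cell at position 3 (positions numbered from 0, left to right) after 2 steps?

X_XXXXXXXXXXXXXXX_X
_X______________XX_
position 3 holds _

_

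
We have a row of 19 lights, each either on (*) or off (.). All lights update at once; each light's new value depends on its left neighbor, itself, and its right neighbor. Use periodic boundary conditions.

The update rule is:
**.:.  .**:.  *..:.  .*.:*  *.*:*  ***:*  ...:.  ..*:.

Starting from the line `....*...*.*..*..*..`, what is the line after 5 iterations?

iteration 1: ....*...***..*..*..
iteration 2: ....*....*...*..*..
iteration 3: ....*....*...*..*..  (fixed point — unchanged through iteration 5)

....*....*...*..*..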